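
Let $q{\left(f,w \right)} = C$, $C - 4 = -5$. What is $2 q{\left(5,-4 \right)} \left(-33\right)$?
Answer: $66$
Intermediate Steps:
$C = -1$ ($C = 4 - 5 = -1$)
$q{\left(f,w \right)} = -1$
$2 q{\left(5,-4 \right)} \left(-33\right) = 2 \left(-1\right) \left(-33\right) = \left(-2\right) \left(-33\right) = 66$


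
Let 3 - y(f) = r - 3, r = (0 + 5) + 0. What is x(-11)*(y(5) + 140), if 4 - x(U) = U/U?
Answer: 423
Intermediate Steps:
r = 5 (r = 5 + 0 = 5)
y(f) = 1 (y(f) = 3 - (5 - 3) = 3 - 1*2 = 3 - 2 = 1)
x(U) = 3 (x(U) = 4 - U/U = 4 - 1*1 = 4 - 1 = 3)
x(-11)*(y(5) + 140) = 3*(1 + 140) = 3*141 = 423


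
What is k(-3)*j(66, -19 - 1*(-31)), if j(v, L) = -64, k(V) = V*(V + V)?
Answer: -1152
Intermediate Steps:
k(V) = 2*V² (k(V) = V*(2*V) = 2*V²)
k(-3)*j(66, -19 - 1*(-31)) = (2*(-3)²)*(-64) = (2*9)*(-64) = 18*(-64) = -1152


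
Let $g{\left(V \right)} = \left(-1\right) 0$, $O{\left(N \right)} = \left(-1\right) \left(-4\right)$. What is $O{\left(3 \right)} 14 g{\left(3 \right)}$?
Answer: $0$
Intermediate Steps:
$O{\left(N \right)} = 4$
$g{\left(V \right)} = 0$
$O{\left(3 \right)} 14 g{\left(3 \right)} = 4 \cdot 14 \cdot 0 = 56 \cdot 0 = 0$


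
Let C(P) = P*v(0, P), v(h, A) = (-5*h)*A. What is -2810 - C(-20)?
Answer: -2810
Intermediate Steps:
v(h, A) = -5*A*h
C(P) = 0 (C(P) = P*(-5*P*0) = P*0 = 0)
-2810 - C(-20) = -2810 - 1*0 = -2810 + 0 = -2810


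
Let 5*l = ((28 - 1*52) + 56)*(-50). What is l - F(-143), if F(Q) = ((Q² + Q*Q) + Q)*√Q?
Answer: -320 - 40755*I*√143 ≈ -320.0 - 4.8736e+5*I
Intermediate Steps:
l = -320 (l = (((28 - 1*52) + 56)*(-50))/5 = (((28 - 52) + 56)*(-50))/5 = ((-24 + 56)*(-50))/5 = (32*(-50))/5 = (⅕)*(-1600) = -320)
F(Q) = √Q*(Q + 2*Q²) (F(Q) = ((Q² + Q²) + Q)*√Q = (2*Q² + Q)*√Q = (Q + 2*Q²)*√Q = √Q*(Q + 2*Q²))
l - F(-143) = -320 - (-143)^(3/2)*(1 + 2*(-143)) = -320 - (-143*I*√143)*(1 - 286) = -320 - (-143*I*√143)*(-285) = -320 - 40755*I*√143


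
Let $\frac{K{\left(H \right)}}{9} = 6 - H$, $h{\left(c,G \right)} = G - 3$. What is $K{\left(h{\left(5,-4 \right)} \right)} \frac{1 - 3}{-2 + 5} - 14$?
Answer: $-92$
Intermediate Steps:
$h{\left(c,G \right)} = -3 + G$
$K{\left(H \right)} = 54 - 9 H$ ($K{\left(H \right)} = 9 \left(6 - H\right) = 54 - 9 H$)
$K{\left(h{\left(5,-4 \right)} \right)} \frac{1 - 3}{-2 + 5} - 14 = \left(54 - 9 \left(-3 - 4\right)\right) \frac{1 - 3}{-2 + 5} - 14 = \left(54 - -63\right) \left(- \frac{2}{3}\right) - 14 = \left(54 + 63\right) \left(\left(-2\right) \frac{1}{3}\right) - 14 = 117 \left(- \frac{2}{3}\right) - 14 = -78 - 14 = -92$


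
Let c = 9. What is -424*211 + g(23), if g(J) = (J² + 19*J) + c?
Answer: -88489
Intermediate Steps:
g(J) = 9 + J² + 19*J (g(J) = (J² + 19*J) + 9 = 9 + J² + 19*J)
-424*211 + g(23) = -424*211 + (9 + 23² + 19*23) = -89464 + (9 + 529 + 437) = -89464 + 975 = -88489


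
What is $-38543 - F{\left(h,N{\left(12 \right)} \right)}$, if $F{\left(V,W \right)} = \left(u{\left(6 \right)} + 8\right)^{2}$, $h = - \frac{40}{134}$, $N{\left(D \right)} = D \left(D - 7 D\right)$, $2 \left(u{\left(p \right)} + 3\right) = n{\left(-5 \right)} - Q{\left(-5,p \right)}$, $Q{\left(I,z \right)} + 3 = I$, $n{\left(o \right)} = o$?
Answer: $- \frac{154341}{4} \approx -38585.0$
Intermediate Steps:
$Q{\left(I,z \right)} = -3 + I$
$u{\left(p \right)} = - \frac{3}{2}$ ($u{\left(p \right)} = -3 + \frac{-5 - \left(-3 - 5\right)}{2} = -3 + \frac{-5 - -8}{2} = -3 + \frac{-5 + 8}{2} = -3 + \frac{1}{2} \cdot 3 = -3 + \frac{3}{2} = - \frac{3}{2}$)
$N{\left(D \right)} = - 6 D^{2}$ ($N{\left(D \right)} = D \left(- 6 D\right) = - 6 D^{2}$)
$h = - \frac{20}{67}$ ($h = \left(-40\right) \frac{1}{134} = - \frac{20}{67} \approx -0.29851$)
$F{\left(V,W \right)} = \frac{169}{4}$ ($F{\left(V,W \right)} = \left(- \frac{3}{2} + 8\right)^{2} = \left(\frac{13}{2}\right)^{2} = \frac{169}{4}$)
$-38543 - F{\left(h,N{\left(12 \right)} \right)} = -38543 - \frac{169}{4} = - \frac{154341}{4}$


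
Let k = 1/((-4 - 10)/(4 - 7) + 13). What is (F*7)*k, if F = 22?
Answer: 462/53 ≈ 8.7170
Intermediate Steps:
k = 3/53 (k = 1/(-14/(-3) + 13) = 1/(-14*(-⅓) + 13) = 1/(14/3 + 13) = 1/(53/3) = 3/53 ≈ 0.056604)
(F*7)*k = (22*7)*(3/53) = 154*(3/53) = 462/53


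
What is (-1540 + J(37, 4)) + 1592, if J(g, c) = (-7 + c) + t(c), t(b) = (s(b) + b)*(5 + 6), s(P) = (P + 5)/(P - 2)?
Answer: 285/2 ≈ 142.50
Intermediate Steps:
s(P) = (5 + P)/(-2 + P)
t(b) = 11*b + 11*(5 + b)/(-2 + b) (t(b) = ((5 + b)/(-2 + b) + b)*(5 + 6) = (b + (5 + b)/(-2 + b))*11 = 11*b + 11*(5 + b)/(-2 + b))
J(g, c) = -7 + c + 11*(5 + c² - c)/(-2 + c) (J(g, c) = (-7 + c) + 11*(5 + c² - c)/(-2 + c) = -7 + c + 11*(5 + c² - c)/(-2 + c))
(-1540 + J(37, 4)) + 1592 = (-1540 + (69 - 20*4 + 12*4²)/(-2 + 4)) + 1592 = (-1540 + (69 - 80 + 12*16)/2) + 1592 = (-1540 + (69 - 80 + 192)/2) + 1592 = (-1540 + (½)*181) + 1592 = (-1540 + 181/2) + 1592 = -2899/2 + 1592 = 285/2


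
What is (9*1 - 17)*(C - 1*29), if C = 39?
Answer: -80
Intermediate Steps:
(9*1 - 17)*(C - 1*29) = (9*1 - 17)*(39 - 1*29) = (9 - 17)*(39 - 29) = -8*10 = -80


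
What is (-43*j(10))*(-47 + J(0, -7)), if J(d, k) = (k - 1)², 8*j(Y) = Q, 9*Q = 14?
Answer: -5117/36 ≈ -142.14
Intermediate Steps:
Q = 14/9 (Q = (⅑)*14 = 14/9 ≈ 1.5556)
j(Y) = 7/36 (j(Y) = (⅛)*(14/9) = 7/36)
J(d, k) = (-1 + k)²
(-43*j(10))*(-47 + J(0, -7)) = (-43*7/36)*(-47 + (-1 - 7)²) = -301*(-47 + (-8)²)/36 = -301*(-47 + 64)/36 = -301/36*17 = -5117/36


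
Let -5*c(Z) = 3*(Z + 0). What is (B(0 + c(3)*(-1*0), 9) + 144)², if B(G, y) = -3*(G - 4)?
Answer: 24336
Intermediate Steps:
c(Z) = -3*Z/5 (c(Z) = -3*(Z + 0)/5 = -3*Z/5)
B(G, y) = 12 - 3*G (B(G, y) = -3*(-4 + G) = 12 - 3*G)
(B(0 + c(3)*(-1*0), 9) + 144)² = ((12 - 3*(0 + (-⅗*3)*(-1*0))) + 144)² = ((12 - 3*(0 - 9/5*0)) + 144)² = ((12 - 3*(0 + 0)) + 144)² = ((12 - 3*0) + 144)² = ((12 + 0) + 144)² = (12 + 144)² = 156² = 24336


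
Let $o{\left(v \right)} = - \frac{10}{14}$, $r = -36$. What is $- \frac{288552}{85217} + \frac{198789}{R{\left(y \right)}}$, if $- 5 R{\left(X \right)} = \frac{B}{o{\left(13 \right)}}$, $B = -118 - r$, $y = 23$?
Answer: $- \frac{38515516743}{4446778} \approx -8661.4$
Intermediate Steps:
$o{\left(v \right)} = - \frac{5}{7}$ ($o{\left(v \right)} = \left(-10\right) \frac{1}{14} = - \frac{5}{7}$)
$B = -82$ ($B = -118 - -36 = -118 + 36 = -82$)
$R{\left(X \right)} = - \frac{574}{25}$ ($R{\left(X \right)} = - \frac{\left(-82\right) \frac{1}{- \frac{5}{7}}}{5} = - \frac{\left(-82\right) \left(- \frac{7}{5}\right)}{5} = \left(- \frac{1}{5}\right) \frac{574}{5} = - \frac{574}{25}$)
$- \frac{288552}{85217} + \frac{198789}{R{\left(y \right)}} = - \frac{288552}{85217} + \frac{198789}{- \frac{574}{25}} = \left(-288552\right) \frac{1}{85217} + 198789 \left(- \frac{25}{574}\right) = - \frac{26232}{7747} - \frac{4969725}{574} = - \frac{38515516743}{4446778}$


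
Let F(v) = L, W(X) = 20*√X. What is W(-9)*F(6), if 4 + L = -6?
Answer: -600*I ≈ -600.0*I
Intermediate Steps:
L = -10 (L = -4 - 6 = -10)
F(v) = -10
W(-9)*F(6) = (20*√(-9))*(-10) = (20*(3*I))*(-10) = (60*I)*(-10) = -600*I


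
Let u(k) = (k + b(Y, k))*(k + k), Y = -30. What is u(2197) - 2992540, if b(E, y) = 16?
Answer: 6731382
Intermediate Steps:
u(k) = 2*k*(16 + k) (u(k) = (k + 16)*(k + k) = (16 + k)*(2*k) = 2*k*(16 + k))
u(2197) - 2992540 = 2*2197*(16 + 2197) - 2992540 = 2*2197*2213 - 2992540 = 9723922 - 2992540 = 6731382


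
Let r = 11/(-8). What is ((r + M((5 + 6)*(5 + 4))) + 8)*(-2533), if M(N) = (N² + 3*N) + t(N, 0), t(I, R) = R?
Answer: -204760121/8 ≈ -2.5595e+7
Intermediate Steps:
M(N) = N² + 3*N (M(N) = (N² + 3*N) + 0 = N² + 3*N)
r = -11/8 (r = 11*(-⅛) = -11/8 ≈ -1.3750)
((r + M((5 + 6)*(5 + 4))) + 8)*(-2533) = ((-11/8 + ((5 + 6)*(5 + 4))*(3 + (5 + 6)*(5 + 4))) + 8)*(-2533) = ((-11/8 + (11*9)*(3 + 11*9)) + 8)*(-2533) = ((-11/8 + 99*(3 + 99)) + 8)*(-2533) = ((-11/8 + 99*102) + 8)*(-2533) = ((-11/8 + 10098) + 8)*(-2533) = (80773/8 + 8)*(-2533) = (80837/8)*(-2533) = -204760121/8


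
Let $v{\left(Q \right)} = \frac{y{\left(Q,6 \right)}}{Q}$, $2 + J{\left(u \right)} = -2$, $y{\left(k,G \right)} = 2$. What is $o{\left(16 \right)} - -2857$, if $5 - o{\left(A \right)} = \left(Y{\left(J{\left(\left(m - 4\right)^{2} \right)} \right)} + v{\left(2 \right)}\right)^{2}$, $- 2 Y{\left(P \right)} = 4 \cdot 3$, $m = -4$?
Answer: $2837$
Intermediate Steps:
$J{\left(u \right)} = -4$ ($J{\left(u \right)} = -2 - 2 = -4$)
$v{\left(Q \right)} = \frac{2}{Q}$
$Y{\left(P \right)} = -6$ ($Y{\left(P \right)} = - \frac{4 \cdot 3}{2} = \left(- \frac{1}{2}\right) 12 = -6$)
$o{\left(A \right)} = -20$ ($o{\left(A \right)} = 5 - \left(-6 + \frac{2}{2}\right)^{2} = 5 - \left(-6 + 2 \cdot \frac{1}{2}\right)^{2} = 5 - \left(-6 + 1\right)^{2} = 5 - \left(-5\right)^{2} = 5 - 25 = -20$)
$o{\left(16 \right)} - -2857 = -20 - -2857 = -20 + 2857 = 2837$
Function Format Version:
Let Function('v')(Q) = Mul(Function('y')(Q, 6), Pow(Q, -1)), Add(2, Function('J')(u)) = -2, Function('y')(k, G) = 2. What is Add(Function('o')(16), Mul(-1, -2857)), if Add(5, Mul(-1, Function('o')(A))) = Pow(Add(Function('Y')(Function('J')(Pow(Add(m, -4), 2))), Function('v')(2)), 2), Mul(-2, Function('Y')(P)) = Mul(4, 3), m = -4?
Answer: 2837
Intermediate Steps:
Function('J')(u) = -4 (Function('J')(u) = Add(-2, -2) = -4)
Function('v')(Q) = Mul(2, Pow(Q, -1))
Function('Y')(P) = -6 (Function('Y')(P) = Mul(Rational(-1, 2), Mul(4, 3)) = Mul(Rational(-1, 2), 12) = -6)
Function('o')(A) = -20 (Function('o')(A) = Add(5, Mul(-1, Pow(Add(-6, Mul(2, Pow(2, -1))), 2))) = Add(5, Mul(-1, Pow(Add(-6, Mul(2, Rational(1, 2))), 2))) = Add(5, Mul(-1, Pow(Add(-6, 1), 2))) = Add(5, Mul(-1, Pow(-5, 2))) = Add(5, Mul(-1, 25)) = Add(5, -25) = -20)
Add(Function('o')(16), Mul(-1, -2857)) = Add(-20, Mul(-1, -2857)) = Add(-20, 2857) = 2837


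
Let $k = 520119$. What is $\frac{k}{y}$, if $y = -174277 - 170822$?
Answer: $- \frac{173373}{115033} \approx -1.5072$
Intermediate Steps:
$y = -345099$ ($y = -174277 - 170822 = -345099$)
$\frac{k}{y} = \frac{520119}{-345099} = 520119 \left(- \frac{1}{345099}\right) = - \frac{173373}{115033}$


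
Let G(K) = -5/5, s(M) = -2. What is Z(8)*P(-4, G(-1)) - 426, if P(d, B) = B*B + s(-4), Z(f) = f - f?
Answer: -426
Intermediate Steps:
G(K) = -1 (G(K) = -5*1/5 = -1)
Z(f) = 0
P(d, B) = -2 + B**2 (P(d, B) = B*B - 2 = B**2 - 2 = -2 + B**2)
Z(8)*P(-4, G(-1)) - 426 = 0*(-2 + (-1)**2) - 426 = 0*(-2 + 1) - 426 = 0*(-1) - 426 = 0 - 426 = -426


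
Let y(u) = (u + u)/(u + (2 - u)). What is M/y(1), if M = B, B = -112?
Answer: -112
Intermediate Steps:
y(u) = u (y(u) = (2*u)/2 = (2*u)*(1/2) = u)
M = -112
M/y(1) = -112/1 = -112*1 = -112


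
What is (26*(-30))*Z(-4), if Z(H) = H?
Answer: 3120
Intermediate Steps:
(26*(-30))*Z(-4) = (26*(-30))*(-4) = -780*(-4) = 3120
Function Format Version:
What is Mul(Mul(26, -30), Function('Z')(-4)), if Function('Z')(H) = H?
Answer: 3120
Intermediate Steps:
Mul(Mul(26, -30), Function('Z')(-4)) = Mul(Mul(26, -30), -4) = Mul(-780, -4) = 3120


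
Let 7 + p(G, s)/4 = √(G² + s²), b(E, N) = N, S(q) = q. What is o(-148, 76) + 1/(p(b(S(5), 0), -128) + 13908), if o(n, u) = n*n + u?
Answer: 316336161/14392 ≈ 21980.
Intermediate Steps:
p(G, s) = -28 + 4*√(G² + s²)
o(n, u) = u + n² (o(n, u) = n² + u = u + n²)
o(-148, 76) + 1/(p(b(S(5), 0), -128) + 13908) = (76 + (-148)²) + 1/((-28 + 4*√(0² + (-128)²)) + 13908) = (76 + 21904) + 1/((-28 + 4*√(0 + 16384)) + 13908) = 21980 + 1/((-28 + 4*√16384) + 13908) = 21980 + 1/((-28 + 4*128) + 13908) = 21980 + 1/((-28 + 512) + 13908) = 21980 + 1/(484 + 13908) = 21980 + 1/14392 = 316336161/14392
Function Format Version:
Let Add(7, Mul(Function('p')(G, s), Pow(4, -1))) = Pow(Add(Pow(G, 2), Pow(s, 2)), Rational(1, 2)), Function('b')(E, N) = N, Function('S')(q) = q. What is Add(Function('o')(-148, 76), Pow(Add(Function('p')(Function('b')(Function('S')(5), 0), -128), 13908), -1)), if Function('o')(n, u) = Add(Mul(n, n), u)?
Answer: Rational(316336161, 14392) ≈ 21980.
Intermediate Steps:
Function('p')(G, s) = Add(-28, Mul(4, Pow(Add(Pow(G, 2), Pow(s, 2)), Rational(1, 2))))
Function('o')(n, u) = Add(u, Pow(n, 2)) (Function('o')(n, u) = Add(Pow(n, 2), u) = Add(u, Pow(n, 2)))
Add(Function('o')(-148, 76), Pow(Add(Function('p')(Function('b')(Function('S')(5), 0), -128), 13908), -1)) = Add(Add(76, Pow(-148, 2)), Pow(Add(Add(-28, Mul(4, Pow(Add(Pow(0, 2), Pow(-128, 2)), Rational(1, 2)))), 13908), -1)) = Add(Add(76, 21904), Pow(Add(Add(-28, Mul(4, Pow(Add(0, 16384), Rational(1, 2)))), 13908), -1)) = Add(21980, Pow(Add(Add(-28, Mul(4, Pow(16384, Rational(1, 2)))), 13908), -1)) = Add(21980, Pow(Add(Add(-28, Mul(4, 128)), 13908), -1)) = Add(21980, Pow(Add(Add(-28, 512), 13908), -1)) = Add(21980, Pow(Add(484, 13908), -1)) = Add(21980, Pow(14392, -1)) = Add(21980, Rational(1, 14392)) = Rational(316336161, 14392)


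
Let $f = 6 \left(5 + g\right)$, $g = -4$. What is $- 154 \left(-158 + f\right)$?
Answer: $23408$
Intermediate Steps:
$f = 6$ ($f = 6 \left(5 - 4\right) = 6 \cdot 1 = 6$)
$- 154 \left(-158 + f\right) = - 154 \left(-158 + 6\right) = \left(-154\right) \left(-152\right) = 23408$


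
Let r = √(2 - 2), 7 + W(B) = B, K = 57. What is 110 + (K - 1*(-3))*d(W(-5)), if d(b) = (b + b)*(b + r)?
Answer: 17390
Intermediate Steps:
W(B) = -7 + B
r = 0 (r = √0 = 0)
d(b) = 2*b² (d(b) = (b + b)*(b + 0) = (2*b)*b = 2*b²)
110 + (K - 1*(-3))*d(W(-5)) = 110 + (57 - 1*(-3))*(2*(-7 - 5)²) = 110 + (57 + 3)*(2*(-12)²) = 110 + 60*(2*144) = 110 + 60*288 = 110 + 17280 = 17390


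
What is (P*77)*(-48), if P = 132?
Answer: -487872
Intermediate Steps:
(P*77)*(-48) = (132*77)*(-48) = 10164*(-48) = -487872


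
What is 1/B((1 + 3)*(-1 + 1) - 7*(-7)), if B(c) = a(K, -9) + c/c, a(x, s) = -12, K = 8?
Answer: -1/11 ≈ -0.090909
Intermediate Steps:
B(c) = -11 (B(c) = -12 + c/c = -12 + 1 = -11)
1/B((1 + 3)*(-1 + 1) - 7*(-7)) = 1/(-11) = -1/11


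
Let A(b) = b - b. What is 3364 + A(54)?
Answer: 3364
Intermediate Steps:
A(b) = 0
3364 + A(54) = 3364 + 0 = 3364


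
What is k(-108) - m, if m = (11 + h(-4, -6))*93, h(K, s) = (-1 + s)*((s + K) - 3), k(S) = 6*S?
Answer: -10134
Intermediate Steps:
h(K, s) = (-1 + s)*(-3 + K + s) (h(K, s) = (-1 + s)*((K + s) - 3) = (-1 + s)*(-3 + K + s))
m = 9486 (m = (11 + (3 + (-6)² - 1*(-4) - 4*(-6) - 4*(-6)))*93 = (11 + (3 + 36 + 4 + 24 + 24))*93 = (11 + 91)*93 = 102*93 = 9486)
k(-108) - m = 6*(-108) - 1*9486 = -648 - 9486 = -10134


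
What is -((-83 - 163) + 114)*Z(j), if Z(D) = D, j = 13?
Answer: 1716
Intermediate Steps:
-((-83 - 163) + 114)*Z(j) = -((-83 - 163) + 114)*13 = -(-246 + 114)*13 = -(-132)*13 = -1*(-1716) = 1716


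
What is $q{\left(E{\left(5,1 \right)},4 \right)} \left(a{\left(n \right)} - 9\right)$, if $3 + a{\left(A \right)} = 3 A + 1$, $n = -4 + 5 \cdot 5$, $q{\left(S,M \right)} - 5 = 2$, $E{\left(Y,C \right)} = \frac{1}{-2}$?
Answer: $364$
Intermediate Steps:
$E{\left(Y,C \right)} = - \frac{1}{2}$
$q{\left(S,M \right)} = 7$ ($q{\left(S,M \right)} = 5 + 2 = 7$)
$n = 21$ ($n = -4 + 25 = 21$)
$a{\left(A \right)} = -2 + 3 A$ ($a{\left(A \right)} = -3 + \left(3 A + 1\right) = -3 + \left(1 + 3 A\right) = -2 + 3 A$)
$q{\left(E{\left(5,1 \right)},4 \right)} \left(a{\left(n \right)} - 9\right) = 7 \left(\left(-2 + 3 \cdot 21\right) - 9\right) = 7 \left(\left(-2 + 63\right) - 9\right) = 7 \left(61 - 9\right) = 7 \cdot 52 = 364$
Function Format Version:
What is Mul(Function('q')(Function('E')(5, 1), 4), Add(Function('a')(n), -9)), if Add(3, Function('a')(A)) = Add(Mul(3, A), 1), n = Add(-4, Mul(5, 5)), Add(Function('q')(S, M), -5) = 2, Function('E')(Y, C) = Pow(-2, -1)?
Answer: 364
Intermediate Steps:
Function('E')(Y, C) = Rational(-1, 2)
Function('q')(S, M) = 7 (Function('q')(S, M) = Add(5, 2) = 7)
n = 21 (n = Add(-4, 25) = 21)
Function('a')(A) = Add(-2, Mul(3, A)) (Function('a')(A) = Add(-3, Add(Mul(3, A), 1)) = Add(-3, Add(1, Mul(3, A))) = Add(-2, Mul(3, A)))
Mul(Function('q')(Function('E')(5, 1), 4), Add(Function('a')(n), -9)) = Mul(7, Add(Add(-2, Mul(3, 21)), -9)) = Mul(7, Add(Add(-2, 63), -9)) = Mul(7, Add(61, -9)) = Mul(7, 52) = 364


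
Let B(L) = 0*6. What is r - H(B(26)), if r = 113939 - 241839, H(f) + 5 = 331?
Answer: -128226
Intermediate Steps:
B(L) = 0
H(f) = 326 (H(f) = -5 + 331 = 326)
r = -127900
r - H(B(26)) = -127900 - 1*326 = -127900 - 326 = -128226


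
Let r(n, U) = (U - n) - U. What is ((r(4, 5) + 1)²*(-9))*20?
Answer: -1620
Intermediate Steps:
r(n, U) = -n
((r(4, 5) + 1)²*(-9))*20 = ((-1*4 + 1)²*(-9))*20 = ((-4 + 1)²*(-9))*20 = ((-3)²*(-9))*20 = (9*(-9))*20 = -81*20 = -1620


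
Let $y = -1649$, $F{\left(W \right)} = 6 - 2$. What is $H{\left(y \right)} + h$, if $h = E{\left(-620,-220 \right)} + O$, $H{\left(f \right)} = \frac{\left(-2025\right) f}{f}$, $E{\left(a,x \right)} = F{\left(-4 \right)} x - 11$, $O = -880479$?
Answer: $-883395$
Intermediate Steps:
$F{\left(W \right)} = 4$
$E{\left(a,x \right)} = -11 + 4 x$ ($E{\left(a,x \right)} = 4 x - 11 = -11 + 4 x$)
$H{\left(f \right)} = -2025$
$h = -881370$ ($h = \left(-11 + 4 \left(-220\right)\right) - 880479 = \left(-11 - 880\right) - 880479 = -891 - 880479 = -881370$)
$H{\left(y \right)} + h = -2025 - 881370 = -883395$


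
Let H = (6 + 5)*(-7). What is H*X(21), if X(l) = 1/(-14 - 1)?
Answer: 77/15 ≈ 5.1333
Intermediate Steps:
X(l) = -1/15 (X(l) = 1/(-15) = -1/15)
H = -77 (H = 11*(-7) = -77)
H*X(21) = -77*(-1/15) = 77/15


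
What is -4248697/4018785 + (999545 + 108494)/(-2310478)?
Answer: -14269491459781/9285314329230 ≈ -1.5368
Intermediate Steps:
-4248697/4018785 + (999545 + 108494)/(-2310478) = -4248697*1/4018785 + 1108039*(-1/2310478) = -4248697/4018785 - 1108039/2310478 = -14269491459781/9285314329230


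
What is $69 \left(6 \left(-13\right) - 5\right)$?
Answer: $-5727$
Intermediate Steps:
$69 \left(6 \left(-13\right) - 5\right) = 69 \left(-78 - 5\right) = 69 \left(-83\right) = -5727$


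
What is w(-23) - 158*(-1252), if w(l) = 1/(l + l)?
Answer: 9099535/46 ≈ 1.9782e+5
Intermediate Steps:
w(l) = 1/(2*l)
w(-23) - 158*(-1252) = (½)/(-23) - 158*(-1252) = (½)*(-1/23) + 197816 = -1/46 + 197816 = 9099535/46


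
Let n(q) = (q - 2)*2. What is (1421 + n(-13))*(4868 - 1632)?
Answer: 4501276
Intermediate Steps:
n(q) = -4 + 2*q (n(q) = (-2 + q)*2 = -4 + 2*q)
(1421 + n(-13))*(4868 - 1632) = (1421 + (-4 + 2*(-13)))*(4868 - 1632) = (1421 + (-4 - 26))*3236 = (1421 - 30)*3236 = 1391*3236 = 4501276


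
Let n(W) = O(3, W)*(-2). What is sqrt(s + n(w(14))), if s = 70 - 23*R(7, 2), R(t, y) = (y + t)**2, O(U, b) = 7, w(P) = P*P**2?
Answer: I*sqrt(1807) ≈ 42.509*I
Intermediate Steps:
w(P) = P**3
R(t, y) = (t + y)**2
s = -1793 (s = 70 - 23*(7 + 2)**2 = 70 - 23*9**2 = 70 - 23*81 = 70 - 1863 = -1793)
n(W) = -14 (n(W) = 7*(-2) = -14)
sqrt(s + n(w(14))) = sqrt(-1793 - 14) = sqrt(-1807) = I*sqrt(1807)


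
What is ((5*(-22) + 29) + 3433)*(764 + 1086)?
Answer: 6201200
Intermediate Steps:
((5*(-22) + 29) + 3433)*(764 + 1086) = ((-110 + 29) + 3433)*1850 = (-81 + 3433)*1850 = 3352*1850 = 6201200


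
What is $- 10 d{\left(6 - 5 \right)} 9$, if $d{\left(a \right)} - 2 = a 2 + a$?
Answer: $-450$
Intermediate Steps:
$d{\left(a \right)} = 2 + 3 a$ ($d{\left(a \right)} = 2 + \left(a 2 + a\right) = 2 + \left(2 a + a\right) = 2 + 3 a$)
$- 10 d{\left(6 - 5 \right)} 9 = - 10 \left(2 + 3 \left(6 - 5\right)\right) 9 = - 10 \left(2 + 3 \cdot 1\right) 9 = - 10 \left(2 + 3\right) 9 = \left(-10\right) 5 \cdot 9 = \left(-50\right) 9 = -450$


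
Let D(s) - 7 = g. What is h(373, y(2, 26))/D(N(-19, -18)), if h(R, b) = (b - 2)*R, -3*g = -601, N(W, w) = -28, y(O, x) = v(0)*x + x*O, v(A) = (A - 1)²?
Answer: 42522/311 ≈ 136.73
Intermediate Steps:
v(A) = (-1 + A)²
y(O, x) = x + O*x (y(O, x) = (-1 + 0)²*x + x*O = (-1)²*x + O*x = 1*x + O*x = x + O*x)
g = 601/3 (g = -⅓*(-601) = 601/3 ≈ 200.33)
D(s) = 622/3 (D(s) = 7 + 601/3 = 622/3)
h(R, b) = R*(-2 + b) (h(R, b) = (-2 + b)*R = R*(-2 + b))
h(373, y(2, 26))/D(N(-19, -18)) = (373*(-2 + 26*(1 + 2)))/(622/3) = (373*(-2 + 26*3))*(3/622) = (373*(-2 + 78))*(3/622) = (373*76)*(3/622) = 28348*(3/622) = 42522/311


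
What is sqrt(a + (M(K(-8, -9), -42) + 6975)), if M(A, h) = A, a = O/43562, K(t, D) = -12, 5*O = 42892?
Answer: sqrt(82585597687705)/108905 ≈ 83.446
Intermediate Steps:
O = 42892/5 (O = (1/5)*42892 = 42892/5 ≈ 8578.4)
a = 21446/108905 (a = (42892/5)/43562 = (42892/5)*(1/43562) = 21446/108905 ≈ 0.19692)
sqrt(a + (M(K(-8, -9), -42) + 6975)) = sqrt(21446/108905 + (-12 + 6975)) = sqrt(21446/108905 + 6963) = sqrt(758326961/108905) = sqrt(82585597687705)/108905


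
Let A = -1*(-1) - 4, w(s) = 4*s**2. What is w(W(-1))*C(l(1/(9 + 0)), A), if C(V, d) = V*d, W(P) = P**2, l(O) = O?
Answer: -4/3 ≈ -1.3333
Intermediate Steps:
A = -3 (A = 1 - 4 = -3)
w(W(-1))*C(l(1/(9 + 0)), A) = (4*((-1)**2)**2)*(-3/(9 + 0)) = (4*1**2)*(-3/9) = (4*1)*((1/9)*(-3)) = 4*(-1/3) = -4/3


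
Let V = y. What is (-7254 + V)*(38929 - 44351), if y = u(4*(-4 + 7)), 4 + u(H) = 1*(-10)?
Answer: 39407096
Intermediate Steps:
u(H) = -14 (u(H) = -4 + 1*(-10) = -4 - 10 = -14)
y = -14
V = -14
(-7254 + V)*(38929 - 44351) = (-7254 - 14)*(38929 - 44351) = -7268*(-5422) = 39407096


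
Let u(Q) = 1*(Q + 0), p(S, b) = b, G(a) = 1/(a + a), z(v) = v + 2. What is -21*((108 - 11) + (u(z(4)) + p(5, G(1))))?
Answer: -4347/2 ≈ -2173.5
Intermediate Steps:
z(v) = 2 + v
G(a) = 1/(2*a)
u(Q) = Q (u(Q) = 1*Q = Q)
-21*((108 - 11) + (u(z(4)) + p(5, G(1)))) = -21*((108 - 11) + ((2 + 4) + (1/2)/1)) = -21*(97 + (6 + (1/2)*1)) = -21*(97 + (6 + 1/2)) = -21*(97 + 13/2) = -21*207/2 = -4347/2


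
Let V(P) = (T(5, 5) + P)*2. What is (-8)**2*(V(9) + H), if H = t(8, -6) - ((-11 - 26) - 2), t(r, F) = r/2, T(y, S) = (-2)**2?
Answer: 4416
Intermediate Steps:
T(y, S) = 4
t(r, F) = r/2 (t(r, F) = r*(1/2) = r/2)
V(P) = 8 + 2*P (V(P) = (4 + P)*2 = 8 + 2*P)
H = 43 (H = (1/2)*8 - ((-11 - 26) - 2) = 4 - (-37 - 2) = 4 - 1*(-39) = 4 + 39 = 43)
(-8)**2*(V(9) + H) = (-8)**2*((8 + 2*9) + 43) = 64*((8 + 18) + 43) = 64*(26 + 43) = 64*69 = 4416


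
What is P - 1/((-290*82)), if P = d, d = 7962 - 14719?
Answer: -160681459/23780 ≈ -6757.0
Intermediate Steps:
d = -6757
P = -6757
P - 1/((-290*82)) = -6757 - 1/((-290*82)) = -6757 - 1/(-23780) = -6757 - 1*(-1/23780) = -6757 + 1/23780 = -160681459/23780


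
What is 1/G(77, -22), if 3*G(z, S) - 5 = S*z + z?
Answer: -3/1612 ≈ -0.0018610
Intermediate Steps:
G(z, S) = 5/3 + z/3 + S*z/3 (G(z, S) = 5/3 + (S*z + z)/3 = 5/3 + (z + S*z)/3 = 5/3 + (z/3 + S*z/3) = 5/3 + z/3 + S*z/3)
1/G(77, -22) = 1/(5/3 + (⅓)*77 + (⅓)*(-22)*77) = 1/(5/3 + 77/3 - 1694/3) = 1/(-1612/3) = -3/1612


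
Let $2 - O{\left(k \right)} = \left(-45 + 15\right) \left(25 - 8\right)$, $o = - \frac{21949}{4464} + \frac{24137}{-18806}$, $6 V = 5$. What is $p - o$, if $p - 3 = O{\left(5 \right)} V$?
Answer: $\frac{18295515127}{41974992} \approx 435.87$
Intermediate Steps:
$V = \frac{5}{6}$ ($V = \frac{1}{6} \cdot 5 = \frac{5}{6} \approx 0.83333$)
$o = - \frac{260260231}{41974992}$ ($o = \left(-21949\right) \frac{1}{4464} + 24137 \left(- \frac{1}{18806}\right) = - \frac{21949}{4464} - \frac{24137}{18806} = - \frac{260260231}{41974992} \approx -6.2004$)
$O{\left(k \right)} = 512$ ($O{\left(k \right)} = 2 - \left(-45 + 15\right) \left(25 - 8\right) = 2 - \left(-30\right) 17 = 2 - -510 = 2 + 510 = 512$)
$p = \frac{1289}{3}$ ($p = 3 + 512 \cdot \frac{5}{6} = 3 + \frac{1280}{3} = \frac{1289}{3} \approx 429.67$)
$p - o = \frac{1289}{3} - - \frac{260260231}{41974992} = \frac{1289}{3} + \frac{260260231}{41974992} = \frac{18295515127}{41974992}$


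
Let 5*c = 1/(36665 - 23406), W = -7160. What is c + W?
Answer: -474672199/66295 ≈ -7160.0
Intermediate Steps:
c = 1/66295 (c = 1/(5*(36665 - 23406)) = (1/5)/13259 = (1/5)*(1/13259) = 1/66295 ≈ 1.5084e-5)
c + W = 1/66295 - 7160 = -474672199/66295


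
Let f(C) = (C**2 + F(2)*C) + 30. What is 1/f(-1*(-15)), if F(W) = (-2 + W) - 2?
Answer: 1/225 ≈ 0.0044444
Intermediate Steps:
F(W) = -4 + W
f(C) = 30 + C**2 - 2*C (f(C) = (C**2 + (-4 + 2)*C) + 30 = (C**2 - 2*C) + 30 = 30 + C**2 - 2*C)
1/f(-1*(-15)) = 1/(30 + (-1*(-15))**2 - (-2)*(-15)) = 1/(30 + 15**2 - 2*15) = 1/(30 + 225 - 30) = 1/225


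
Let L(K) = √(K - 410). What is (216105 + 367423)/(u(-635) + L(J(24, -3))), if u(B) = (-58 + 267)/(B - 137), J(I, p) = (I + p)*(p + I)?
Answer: 94151075744/18431823 + 347773351552*√31/18431823 ≈ 1.1016e+5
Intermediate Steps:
J(I, p) = (I + p)² (J(I, p) = (I + p)*(I + p) = (I + p)²)
u(B) = 209/(-137 + B)
L(K) = √(-410 + K)
(216105 + 367423)/(u(-635) + L(J(24, -3))) = (216105 + 367423)/(209/(-137 - 635) + √(-410 + (24 - 3)²)) = 583528/(209/(-772) + √(-410 + 21²)) = 583528/(209*(-1/772) + √(-410 + 441)) = 583528/(-209/772 + √31)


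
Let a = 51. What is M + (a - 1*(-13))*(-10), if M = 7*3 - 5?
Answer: -624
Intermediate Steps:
M = 16 (M = 21 - 5 = 16)
M + (a - 1*(-13))*(-10) = 16 + (51 - 1*(-13))*(-10) = 16 + (51 + 13)*(-10) = 16 + 64*(-10) = 16 - 640 = -624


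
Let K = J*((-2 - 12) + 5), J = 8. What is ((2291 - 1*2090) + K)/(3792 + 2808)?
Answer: 43/2200 ≈ 0.019545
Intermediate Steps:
K = -72 (K = 8*((-2 - 12) + 5) = 8*(-14 + 5) = 8*(-9) = -72)
((2291 - 1*2090) + K)/(3792 + 2808) = ((2291 - 1*2090) - 72)/(3792 + 2808) = ((2291 - 2090) - 72)/6600 = (201 - 72)*(1/6600) = 129*(1/6600) = 43/2200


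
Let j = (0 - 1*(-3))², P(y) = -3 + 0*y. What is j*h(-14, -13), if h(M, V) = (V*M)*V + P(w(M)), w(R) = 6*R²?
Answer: -21321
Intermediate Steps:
P(y) = -3 (P(y) = -3 + 0 = -3)
j = 9 (j = (0 + 3)² = 3² = 9)
h(M, V) = -3 + M*V² (h(M, V) = (V*M)*V - 3 = (M*V)*V - 3 = M*V² - 3 = -3 + M*V²)
j*h(-14, -13) = 9*(-3 - 14*(-13)²) = 9*(-3 - 14*169) = 9*(-3 - 2366) = 9*(-2369) = -21321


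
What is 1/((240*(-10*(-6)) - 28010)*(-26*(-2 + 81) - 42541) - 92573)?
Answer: 1/606845377 ≈ 1.6479e-9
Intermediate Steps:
1/((240*(-10*(-6)) - 28010)*(-26*(-2 + 81) - 42541) - 92573) = 1/((240*60 - 28010)*(-26*79 - 42541) - 92573) = 1/((14400 - 28010)*(-2054 - 42541) - 92573) = 1/(-13610*(-44595) - 92573) = 1/(606937950 - 92573) = 1/606845377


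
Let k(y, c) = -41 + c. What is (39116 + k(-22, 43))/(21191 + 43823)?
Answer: 19559/32507 ≈ 0.60169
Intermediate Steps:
(39116 + k(-22, 43))/(21191 + 43823) = (39116 + (-41 + 43))/(21191 + 43823) = (39116 + 2)/65014 = 39118*(1/65014) = 19559/32507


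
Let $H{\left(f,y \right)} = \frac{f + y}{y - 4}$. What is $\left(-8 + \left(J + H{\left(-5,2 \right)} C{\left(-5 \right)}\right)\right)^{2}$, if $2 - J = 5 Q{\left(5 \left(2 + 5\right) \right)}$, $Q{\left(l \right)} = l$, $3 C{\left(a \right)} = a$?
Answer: $\frac{134689}{4} \approx 33672.0$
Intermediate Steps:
$C{\left(a \right)} = \frac{a}{3}$
$J = -173$ ($J = 2 - 5 \cdot 5 \left(2 + 5\right) = 2 - 5 \cdot 5 \cdot 7 = 2 - 5 \cdot 35 = 2 - 175 = -173$)
$H{\left(f,y \right)} = \frac{f + y}{-4 + y}$
$\left(-8 + \left(J + H{\left(-5,2 \right)} C{\left(-5 \right)}\right)\right)^{2} = \left(-8 - \left(173 - \frac{-5 + 2}{-4 + 2} \cdot \frac{1}{3} \left(-5\right)\right)\right)^{2} = \left(-8 - \left(173 - \frac{1}{-2} \left(-3\right) \left(- \frac{5}{3}\right)\right)\right)^{2} = \left(-8 - \left(173 - \left(- \frac{1}{2}\right) \left(-3\right) \left(- \frac{5}{3}\right)\right)\right)^{2} = \left(-8 + \left(-173 + \frac{3}{2} \left(- \frac{5}{3}\right)\right)\right)^{2} = \left(-8 - \frac{351}{2}\right)^{2} = \left(- \frac{367}{2}\right)^{2} = \frac{134689}{4}$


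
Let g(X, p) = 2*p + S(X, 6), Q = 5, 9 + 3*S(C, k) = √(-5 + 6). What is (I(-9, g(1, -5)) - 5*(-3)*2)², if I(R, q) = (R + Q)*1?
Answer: 676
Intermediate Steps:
S(C, k) = -8/3 (S(C, k) = -3 + √(-5 + 6)/3 = -3 + √1/3 = -3 + (⅓)*1 = -3 + ⅓ = -8/3)
g(X, p) = -8/3 + 2*p (g(X, p) = 2*p - 8/3 = -8/3 + 2*p)
I(R, q) = 5 + R (I(R, q) = (R + 5)*1 = (5 + R)*1 = 5 + R)
(I(-9, g(1, -5)) - 5*(-3)*2)² = ((5 - 9) - 5*(-3)*2)² = (-4 + 15*2)² = (-4 + 30)² = 26² = 676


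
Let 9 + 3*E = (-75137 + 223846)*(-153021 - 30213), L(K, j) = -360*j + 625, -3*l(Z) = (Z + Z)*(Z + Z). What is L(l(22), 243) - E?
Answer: 9082761450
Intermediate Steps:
l(Z) = -4*Z²/3 (l(Z) = -(Z + Z)*(Z + Z)/3 = -2*Z*2*Z/3 = -4*Z²/3)
L(K, j) = 625 - 360*j
E = -9082848305 (E = -3 + ((-75137 + 223846)*(-153021 - 30213))/3 = -3 + (148709*(-183234))/3 = -3 + (⅓)*(-27248544906) = -3 - 9082848302 = -9082848305)
L(l(22), 243) - E = (625 - 360*243) - 1*(-9082848305) = (625 - 87480) + 9082848305 = -86855 + 9082848305 = 9082761450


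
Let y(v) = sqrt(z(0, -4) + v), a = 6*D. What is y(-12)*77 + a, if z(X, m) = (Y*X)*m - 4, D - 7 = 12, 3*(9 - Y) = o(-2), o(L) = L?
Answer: 114 + 308*I ≈ 114.0 + 308.0*I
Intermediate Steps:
Y = 29/3 (Y = 9 - 1/3*(-2) = 9 + 2/3 = 29/3 ≈ 9.6667)
D = 19 (D = 7 + 12 = 19)
z(X, m) = -4 + 29*X*m/3 (z(X, m) = (29*X/3)*m - 4 = 29*X*m/3 - 4 = -4 + 29*X*m/3)
a = 114 (a = 6*19 = 114)
y(v) = sqrt(-4 + v) (y(v) = sqrt((-4 + (29/3)*0*(-4)) + v) = sqrt((-4 + 0) + v) = sqrt(-4 + v))
y(-12)*77 + a = sqrt(-4 - 12)*77 + 114 = sqrt(-16)*77 + 114 = (4*I)*77 + 114 = 308*I + 114 = 114 + 308*I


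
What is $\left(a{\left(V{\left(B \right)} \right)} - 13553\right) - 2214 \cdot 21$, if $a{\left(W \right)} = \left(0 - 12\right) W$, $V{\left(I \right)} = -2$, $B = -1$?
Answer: $-60023$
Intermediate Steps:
$a{\left(W \right)} = - 12 W$ ($a{\left(W \right)} = \left(0 - 12\right) W = - 12 W$)
$\left(a{\left(V{\left(B \right)} \right)} - 13553\right) - 2214 \cdot 21 = \left(\left(-12\right) \left(-2\right) - 13553\right) - 2214 \cdot 21 = \left(24 - 13553\right) - 46494 = -13529 - 46494 = -60023$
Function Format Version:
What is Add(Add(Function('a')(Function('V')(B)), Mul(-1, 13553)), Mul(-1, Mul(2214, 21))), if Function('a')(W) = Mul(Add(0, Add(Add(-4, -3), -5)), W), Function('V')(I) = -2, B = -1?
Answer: -60023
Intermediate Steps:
Function('a')(W) = Mul(-12, W) (Function('a')(W) = Mul(Add(0, Add(-7, -5)), W) = Mul(Add(0, -12), W) = Mul(-12, W))
Add(Add(Function('a')(Function('V')(B)), Mul(-1, 13553)), Mul(-1, Mul(2214, 21))) = Add(Add(Mul(-12, -2), Mul(-1, 13553)), Mul(-1, Mul(2214, 21))) = Add(Add(24, -13553), Mul(-1, 46494)) = Add(-13529, -46494) = -60023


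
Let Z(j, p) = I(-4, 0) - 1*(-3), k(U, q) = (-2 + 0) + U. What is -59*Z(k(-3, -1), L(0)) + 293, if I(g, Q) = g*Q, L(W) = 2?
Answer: 116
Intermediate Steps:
I(g, Q) = Q*g
k(U, q) = -2 + U
Z(j, p) = 3 (Z(j, p) = 0*(-4) - 1*(-3) = 0 + 3 = 3)
-59*Z(k(-3, -1), L(0)) + 293 = -59*3 + 293 = -177 + 293 = 116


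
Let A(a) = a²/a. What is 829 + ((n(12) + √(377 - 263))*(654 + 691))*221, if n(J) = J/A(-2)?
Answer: -1782641 + 297245*√114 ≈ 1.3911e+6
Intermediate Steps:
A(a) = a
n(J) = -J/2 (n(J) = J/(-2) = J*(-½) = -J/2)
829 + ((n(12) + √(377 - 263))*(654 + 691))*221 = 829 + ((-½*12 + √(377 - 263))*(654 + 691))*221 = 829 + ((-6 + √114)*1345)*221 = 829 + (-8070 + 1345*√114)*221 = 829 + (-1783470 + 297245*√114) = -1782641 + 297245*√114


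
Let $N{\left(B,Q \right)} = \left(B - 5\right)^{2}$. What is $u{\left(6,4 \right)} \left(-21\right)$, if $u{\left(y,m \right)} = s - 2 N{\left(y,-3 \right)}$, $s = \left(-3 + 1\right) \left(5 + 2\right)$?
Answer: $336$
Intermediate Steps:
$N{\left(B,Q \right)} = \left(-5 + B\right)^{2}$
$s = -14$ ($s = \left(-2\right) 7 = -14$)
$u{\left(y,m \right)} = -14 - 2 \left(-5 + y\right)^{2}$
$u{\left(6,4 \right)} \left(-21\right) = \left(-14 - 2 \left(-5 + 6\right)^{2}\right) \left(-21\right) = \left(-14 - 2 \cdot 1^{2}\right) \left(-21\right) = \left(-14 - 2\right) \left(-21\right) = \left(-16\right) \left(-21\right) = 336$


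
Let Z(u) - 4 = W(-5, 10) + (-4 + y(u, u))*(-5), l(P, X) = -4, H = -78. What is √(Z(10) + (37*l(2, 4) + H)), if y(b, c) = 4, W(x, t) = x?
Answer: I*√227 ≈ 15.067*I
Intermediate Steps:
Z(u) = -1 (Z(u) = 4 + (-5 + (-4 + 4)*(-5)) = 4 + (-5 + 0*(-5)) = 4 + (-5 + 0) = 4 - 5 = -1)
√(Z(10) + (37*l(2, 4) + H)) = √(-1 + (37*(-4) - 78)) = √(-1 + (-148 - 78)) = √(-1 - 226) = √(-227) = I*√227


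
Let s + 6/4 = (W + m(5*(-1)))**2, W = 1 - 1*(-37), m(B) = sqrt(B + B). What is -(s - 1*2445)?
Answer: 2025/2 - 76*I*sqrt(10) ≈ 1012.5 - 240.33*I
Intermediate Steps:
m(B) = sqrt(2)*sqrt(B) (m(B) = sqrt(2*B) = sqrt(2)*sqrt(B))
W = 38 (W = 1 + 37 = 38)
s = -3/2 + (38 + I*sqrt(10))**2 (s = -3/2 + (38 + sqrt(2)*sqrt(5*(-1)))**2 = -3/2 + (38 + sqrt(2)*sqrt(-5))**2 = -3/2 + (38 + sqrt(2)*(I*sqrt(5)))**2 = -3/2 + (38 + I*sqrt(10))**2 ≈ 1432.5 + 240.33*I)
-(s - 1*2445) = -((2865/2 + 76*I*sqrt(10)) - 1*2445) = -((2865/2 + 76*I*sqrt(10)) - 2445) = -(-2025/2 + 76*I*sqrt(10)) = 2025/2 - 76*I*sqrt(10)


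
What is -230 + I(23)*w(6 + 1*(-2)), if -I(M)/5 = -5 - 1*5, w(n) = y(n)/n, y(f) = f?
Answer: -180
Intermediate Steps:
w(n) = 1 (w(n) = n/n = 1)
I(M) = 50 (I(M) = -5*(-5 - 1*5) = -5*(-5 - 5) = -5*(-10) = 50)
-230 + I(23)*w(6 + 1*(-2)) = -230 + 50*1 = -230 + 50 = -180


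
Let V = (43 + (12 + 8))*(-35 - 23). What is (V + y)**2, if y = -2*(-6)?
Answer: 13264164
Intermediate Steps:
V = -3654 (V = (43 + 20)*(-58) = 63*(-58) = -3654)
y = 12
(V + y)**2 = (-3654 + 12)**2 = (-3642)**2 = 13264164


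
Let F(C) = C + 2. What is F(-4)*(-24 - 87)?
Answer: 222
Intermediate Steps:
F(C) = 2 + C
F(-4)*(-24 - 87) = (2 - 4)*(-24 - 87) = -2*(-111) = 222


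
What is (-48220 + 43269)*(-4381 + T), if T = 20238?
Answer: -78508007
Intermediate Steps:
(-48220 + 43269)*(-4381 + T) = (-48220 + 43269)*(-4381 + 20238) = -4951*15857 = -78508007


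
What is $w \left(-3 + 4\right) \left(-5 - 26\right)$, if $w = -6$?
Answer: $186$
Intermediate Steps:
$w \left(-3 + 4\right) \left(-5 - 26\right) = - 6 \left(-3 + 4\right) \left(-5 - 26\right) = \left(-6\right) 1 \left(-31\right) = \left(-6\right) \left(-31\right) = 186$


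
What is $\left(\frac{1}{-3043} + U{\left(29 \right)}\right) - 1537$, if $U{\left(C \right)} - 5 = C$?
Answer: $- \frac{4573630}{3043} \approx -1503.0$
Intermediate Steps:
$U{\left(C \right)} = 5 + C$
$\left(\frac{1}{-3043} + U{\left(29 \right)}\right) - 1537 = \left(\frac{1}{-3043} + \left(5 + 29\right)\right) - 1537 = \left(- \frac{1}{3043} + 34\right) - 1537 = \frac{103461}{3043} - 1537 = - \frac{4573630}{3043}$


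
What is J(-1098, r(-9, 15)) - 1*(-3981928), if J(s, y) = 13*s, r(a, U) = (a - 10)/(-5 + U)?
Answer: 3967654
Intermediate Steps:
r(a, U) = (-10 + a)/(-5 + U)
J(-1098, r(-9, 15)) - 1*(-3981928) = 13*(-1098) - 1*(-3981928) = -14274 + 3981928 = 3967654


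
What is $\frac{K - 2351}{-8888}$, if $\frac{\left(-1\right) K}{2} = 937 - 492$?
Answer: $\frac{3241}{8888} \approx 0.36465$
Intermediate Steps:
$K = -890$ ($K = - 2 \left(937 - 492\right) = \left(-2\right) 445 = -890$)
$\frac{K - 2351}{-8888} = \frac{-890 - 2351}{-8888} = \left(-3241\right) \left(- \frac{1}{8888}\right) = \frac{3241}{8888}$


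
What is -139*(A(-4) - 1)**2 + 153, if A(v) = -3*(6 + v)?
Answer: -6658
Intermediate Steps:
A(v) = -18 - 3*v
-139*(A(-4) - 1)**2 + 153 = -139*((-18 - 3*(-4)) - 1)**2 + 153 = -139*((-18 + 12) - 1)**2 + 153 = -139*(-6 - 1)**2 + 153 = -139*(-7)**2 + 153 = -139*49 + 153 = -6811 + 153 = -6658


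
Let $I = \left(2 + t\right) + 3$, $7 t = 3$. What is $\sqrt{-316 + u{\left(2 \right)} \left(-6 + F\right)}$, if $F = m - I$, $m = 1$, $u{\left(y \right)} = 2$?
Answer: $\frac{3 i \sqrt{1834}}{7} \approx 18.354 i$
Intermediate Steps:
$t = \frac{3}{7}$ ($t = \frac{1}{7} \cdot 3 = \frac{3}{7} \approx 0.42857$)
$I = \frac{38}{7}$ ($I = \left(2 + \frac{3}{7}\right) + 3 = \frac{17}{7} + 3 = \frac{38}{7} \approx 5.4286$)
$F = - \frac{31}{7}$ ($F = 1 - \frac{38}{7} = - \frac{31}{7} \approx -4.4286$)
$\sqrt{-316 + u{\left(2 \right)} \left(-6 + F\right)} = \sqrt{-316 + 2 \left(-6 - \frac{31}{7}\right)} = \sqrt{-316 + 2 \left(- \frac{73}{7}\right)} = \sqrt{-316 - \frac{146}{7}} = \sqrt{- \frac{2358}{7}} = \frac{3 i \sqrt{1834}}{7}$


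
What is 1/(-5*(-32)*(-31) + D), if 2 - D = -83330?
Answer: 1/78372 ≈ 1.2760e-5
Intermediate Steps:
D = 83332 (D = 2 - 1*(-83330) = 2 + 83330 = 83332)
1/(-5*(-32)*(-31) + D) = 1/(-5*(-32)*(-31) + 83332) = 1/(160*(-31) + 83332) = 1/(-4960 + 83332) = 1/78372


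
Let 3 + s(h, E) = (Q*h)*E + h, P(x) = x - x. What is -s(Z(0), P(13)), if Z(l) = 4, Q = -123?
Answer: -1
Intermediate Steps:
P(x) = 0
s(h, E) = -3 + h - 123*E*h (s(h, E) = -3 + ((-123*h)*E + h) = -3 + (-123*E*h + h) = -3 + (h - 123*E*h) = -3 + h - 123*E*h)
-s(Z(0), P(13)) = -(-3 + 4 - 123*0*4) = -(-3 + 4 + 0) = -1*1 = -1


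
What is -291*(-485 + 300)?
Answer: 53835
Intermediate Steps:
-291*(-485 + 300) = -291*(-185) = 53835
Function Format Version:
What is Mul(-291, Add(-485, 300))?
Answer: 53835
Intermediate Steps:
Mul(-291, Add(-485, 300)) = Mul(-291, -185) = 53835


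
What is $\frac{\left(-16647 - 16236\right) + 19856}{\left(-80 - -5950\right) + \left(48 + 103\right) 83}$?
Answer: $- \frac{1861}{2629} \approx -0.70787$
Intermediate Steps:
$\frac{\left(-16647 - 16236\right) + 19856}{\left(-80 - -5950\right) + \left(48 + 103\right) 83} = \frac{-32883 + 19856}{\left(-80 + 5950\right) + 151 \cdot 83} = - \frac{13027}{5870 + 12533} = - \frac{13027}{18403} = \left(-13027\right) \frac{1}{18403} = - \frac{1861}{2629}$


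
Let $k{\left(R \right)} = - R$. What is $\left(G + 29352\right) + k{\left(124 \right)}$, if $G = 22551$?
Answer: $51779$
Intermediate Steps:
$\left(G + 29352\right) + k{\left(124 \right)} = \left(22551 + 29352\right) - 124 = 51903 - 124 = 51779$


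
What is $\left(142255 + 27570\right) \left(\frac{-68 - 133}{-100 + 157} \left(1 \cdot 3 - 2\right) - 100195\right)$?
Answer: $- \frac{323308079900}{19} \approx -1.7016 \cdot 10^{10}$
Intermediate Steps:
$\left(142255 + 27570\right) \left(\frac{-68 - 133}{-100 + 157} \left(1 \cdot 3 - 2\right) - 100195\right) = 169825 \left(- \frac{201}{57} \left(3 - 2\right) - 100195\right) = 169825 \left(\left(-201\right) \frac{1}{57} \cdot 1 - 100195\right) = 169825 \left(\left(- \frac{67}{19}\right) 1 - 100195\right) = 169825 \left(- \frac{67}{19} - 100195\right) = 169825 \left(- \frac{1903772}{19}\right) = - \frac{323308079900}{19}$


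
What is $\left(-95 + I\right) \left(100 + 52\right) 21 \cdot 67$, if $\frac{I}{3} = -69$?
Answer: $-64586928$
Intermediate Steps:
$I = -207$ ($I = 3 \left(-69\right) = -207$)
$\left(-95 + I\right) \left(100 + 52\right) 21 \cdot 67 = \left(-95 - 207\right) \left(100 + 52\right) 21 \cdot 67 = \left(-302\right) 152 \cdot 21 \cdot 67 = \left(-45904\right) 21 \cdot 67 = \left(-963984\right) 67 = -64586928$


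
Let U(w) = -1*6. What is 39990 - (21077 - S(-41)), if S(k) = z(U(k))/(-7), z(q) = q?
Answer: 132397/7 ≈ 18914.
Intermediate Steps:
U(w) = -6
S(k) = 6/7 (S(k) = -6/(-7) = -6*(-⅐) = 6/7)
39990 - (21077 - S(-41)) = 39990 - (21077 - 1*6/7) = 39990 - (21077 - 6/7) = 39990 - 1*147533/7 = 39990 - 147533/7 = 132397/7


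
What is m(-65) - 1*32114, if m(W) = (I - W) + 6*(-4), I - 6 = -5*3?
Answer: -32082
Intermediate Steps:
I = -9 (I = 6 - 5*3 = 6 - 15 = -9)
m(W) = -33 - W (m(W) = (-9 - W) + 6*(-4) = (-9 - W) - 24 = -33 - W)
m(-65) - 1*32114 = (-33 - 1*(-65)) - 1*32114 = (-33 + 65) - 32114 = 32 - 32114 = -32082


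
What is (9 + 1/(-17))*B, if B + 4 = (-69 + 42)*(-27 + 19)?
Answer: 32224/17 ≈ 1895.5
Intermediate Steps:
B = 212 (B = -4 + (-69 + 42)*(-27 + 19) = -4 - 27*(-8) = -4 + 216 = 212)
(9 + 1/(-17))*B = (9 + 1/(-17))*212 = (9 - 1/17)*212 = (152/17)*212 = 32224/17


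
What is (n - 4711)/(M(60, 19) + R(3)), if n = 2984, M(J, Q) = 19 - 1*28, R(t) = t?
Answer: 1727/6 ≈ 287.83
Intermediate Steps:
M(J, Q) = -9 (M(J, Q) = 19 - 28 = -9)
(n - 4711)/(M(60, 19) + R(3)) = (2984 - 4711)/(-9 + 3) = -1727/(-6) = -1727*(-⅙) = 1727/6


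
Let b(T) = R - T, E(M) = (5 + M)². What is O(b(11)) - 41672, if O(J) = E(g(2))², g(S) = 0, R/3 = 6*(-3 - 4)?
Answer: -41047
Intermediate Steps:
R = -126 (R = 3*(6*(-3 - 4)) = 3*(6*(-7)) = 3*(-42) = -126)
b(T) = -126 - T
O(J) = 625 (O(J) = ((5 + 0)²)² = (5²)² = 25² = 625)
O(b(11)) - 41672 = 625 - 41672 = -41047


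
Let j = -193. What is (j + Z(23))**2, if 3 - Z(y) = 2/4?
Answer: 145161/4 ≈ 36290.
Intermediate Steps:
Z(y) = 5/2 (Z(y) = 3 - 2/4 = 3 - 1*1/2 = 3 - 1/2 = 5/2)
(j + Z(23))**2 = (-193 + 5/2)**2 = (-381/2)**2 = 145161/4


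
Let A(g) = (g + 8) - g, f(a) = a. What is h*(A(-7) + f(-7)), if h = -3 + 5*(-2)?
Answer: -13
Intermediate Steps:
h = -13 (h = -3 - 10 = -13)
A(g) = 8 (A(g) = (8 + g) - g = 8)
h*(A(-7) + f(-7)) = -13*(8 - 7) = -13*1 = -13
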